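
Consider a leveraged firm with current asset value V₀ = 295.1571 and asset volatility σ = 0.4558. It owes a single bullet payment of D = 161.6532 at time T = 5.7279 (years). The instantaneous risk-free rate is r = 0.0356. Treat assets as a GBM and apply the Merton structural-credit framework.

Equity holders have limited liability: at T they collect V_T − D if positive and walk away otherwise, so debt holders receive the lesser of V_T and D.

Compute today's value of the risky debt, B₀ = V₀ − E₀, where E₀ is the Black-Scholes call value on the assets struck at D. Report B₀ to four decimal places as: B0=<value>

B0=105.4007

d₁ = [ln(V₀/D) + (r + σ²/2)T] / (σ√T)
   = [ln(295.1571/161.6532) + (0.0356 + 0.5·0.4558²)·5.7279] / (0.4558·√5.7279)
   = [0.602054 + 0.798909] / 1.090868 = 1.284266
d₂ = d₁ − σ√T = 1.284266 − 1.090868 = 0.193398
N(d₁) = 0.900475,  N(d₂) = 0.576676,  e^(−rT) = 0.815533
E₀ = V₀·N(d₁) − D·e^(−rT)·N(d₂)
   = 295.1571·0.900475 − 161.6532·0.815533·0.576676 = 189.756445
B₀ = V₀ − E₀ = 295.1571 − 189.756445 = 105.400655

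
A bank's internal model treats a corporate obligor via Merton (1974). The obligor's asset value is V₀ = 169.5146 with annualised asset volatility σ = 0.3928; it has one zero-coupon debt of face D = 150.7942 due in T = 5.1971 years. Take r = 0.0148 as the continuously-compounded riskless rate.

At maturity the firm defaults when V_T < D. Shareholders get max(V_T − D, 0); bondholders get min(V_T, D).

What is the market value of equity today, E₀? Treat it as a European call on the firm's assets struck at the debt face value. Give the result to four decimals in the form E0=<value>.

E0=69.5335

d₁ = [ln(V₀/D) + (r + σ²/2)T] / (σ√T)
   = [ln(169.5146/150.7942) + (0.0148 + 0.5·0.3928²)·5.1971] / (0.3928·√5.1971)
   = [0.117023 + 0.477852] / 0.895472 = 0.664315
d₂ = d₁ − σ√T = 0.664315 − 0.895472 = -0.231157
N(d₁) = 0.746756,  N(d₂) = 0.408596,  e^(−rT) = 0.925967
E₀ = V₀·N(d₁) − D·e^(−rT)·N(d₂)
   = 169.5146·0.746756 − 150.7942·0.925967·0.408596 = 69.533504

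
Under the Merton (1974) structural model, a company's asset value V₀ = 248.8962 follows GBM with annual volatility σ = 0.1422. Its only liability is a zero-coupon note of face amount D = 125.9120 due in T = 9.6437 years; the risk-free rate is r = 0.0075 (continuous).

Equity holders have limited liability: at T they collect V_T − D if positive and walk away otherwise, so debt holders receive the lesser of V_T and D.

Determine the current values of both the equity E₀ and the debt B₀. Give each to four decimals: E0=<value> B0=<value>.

d₁ = [ln(V₀/D) + (r + σ²/2)T] / (σ√T)
   = [ln(248.8962/125.9120) + (0.0075 + 0.5·0.1422²)·9.6437] / (0.1422·√9.6437)
   = [0.681453 + 0.169830] / 0.441592 = 1.927756
d₂ = d₁ − σ√T = 1.927756 − 0.441592 = 1.486164
N(d₁) = 0.973057,  N(d₂) = 0.931382,  e^(−rT) = 0.930226
E₀ = V₀·N(d₁) − D·e^(−rT)·N(d₂)
   = 248.8962·0.973057 − 125.9120·0.930226·0.931382 = 133.100625
B₀ = V₀ − E₀ = 248.8962 − 133.100625 = 115.795575

E0=133.1006 B0=115.7956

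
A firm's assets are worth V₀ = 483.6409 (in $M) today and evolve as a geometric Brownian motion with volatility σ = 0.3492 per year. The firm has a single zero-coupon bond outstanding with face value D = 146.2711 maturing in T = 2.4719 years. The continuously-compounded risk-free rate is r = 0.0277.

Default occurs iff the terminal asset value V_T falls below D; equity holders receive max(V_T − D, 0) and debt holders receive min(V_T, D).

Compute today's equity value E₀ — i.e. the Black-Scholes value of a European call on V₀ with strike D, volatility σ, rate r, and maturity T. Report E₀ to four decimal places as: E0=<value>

d₁ = [ln(V₀/D) + (r + σ²/2)T] / (σ√T)
   = [ln(483.6409/146.2711) + (0.0277 + 0.5·0.3492²)·2.4719] / (0.3492·√2.4719)
   = [1.195881 + 0.219184] / 0.549022 = 2.577429
d₂ = d₁ − σ√T = 2.577429 − 0.549022 = 2.028407
N(d₁) = 0.995023,  N(d₂) = 0.978741,  e^(−rT) = 0.933820
E₀ = V₀·N(d₁) − D·e^(−rT)·N(d₂)
   = 483.6409·0.995023 − 146.2711·0.933820·0.978741 = 347.546822

E0=347.5468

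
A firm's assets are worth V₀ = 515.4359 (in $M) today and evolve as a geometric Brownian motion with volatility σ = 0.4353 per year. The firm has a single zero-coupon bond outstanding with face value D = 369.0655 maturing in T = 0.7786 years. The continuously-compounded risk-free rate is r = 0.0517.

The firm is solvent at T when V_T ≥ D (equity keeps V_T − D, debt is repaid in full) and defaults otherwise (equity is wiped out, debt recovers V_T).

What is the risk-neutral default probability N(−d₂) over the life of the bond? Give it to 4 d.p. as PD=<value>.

d₁ = [ln(V₀/D) + (r + σ²/2)T] / (σ√T)
   = [ln(515.4359/369.0655) + (0.0517 + 0.5·0.4353²)·0.7786] / (0.4353·√0.7786)
   = [0.334039 + 0.114021] / 0.384101 = 1.166513
d₂ = d₁ − σ√T = 1.166513 − 0.384101 = 0.782412
risk-neutral PD = N(−d₂) = N(-0.782412) = 0.216986

PD=0.2170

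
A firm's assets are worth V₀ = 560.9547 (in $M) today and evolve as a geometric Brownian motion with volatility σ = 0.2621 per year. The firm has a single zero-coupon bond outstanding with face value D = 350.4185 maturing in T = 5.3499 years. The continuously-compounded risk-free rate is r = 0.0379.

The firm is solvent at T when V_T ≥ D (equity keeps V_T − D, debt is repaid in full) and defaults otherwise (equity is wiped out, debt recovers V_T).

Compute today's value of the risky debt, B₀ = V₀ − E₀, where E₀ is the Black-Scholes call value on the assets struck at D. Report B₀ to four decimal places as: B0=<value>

B0=270.2721

d₁ = [ln(V₀/D) + (r + σ²/2)T] / (σ√T)
   = [ln(560.9547/350.4185) + (0.0379 + 0.5·0.2621²)·5.3499] / (0.2621·√5.3499)
   = [0.470512 + 0.386521] / 0.606233 = 1.413701
d₂ = d₁ − σ√T = 1.413701 − 0.606233 = 0.807467
N(d₁) = 0.921275,  N(d₂) = 0.790301,  e^(−rT) = 0.816473
E₀ = V₀·N(d₁) − D·e^(−rT)·N(d₂)
   = 560.9547·0.921275 − 350.4185·0.816473·0.790301 = 290.682606
B₀ = V₀ − E₀ = 560.9547 − 290.682606 = 270.272094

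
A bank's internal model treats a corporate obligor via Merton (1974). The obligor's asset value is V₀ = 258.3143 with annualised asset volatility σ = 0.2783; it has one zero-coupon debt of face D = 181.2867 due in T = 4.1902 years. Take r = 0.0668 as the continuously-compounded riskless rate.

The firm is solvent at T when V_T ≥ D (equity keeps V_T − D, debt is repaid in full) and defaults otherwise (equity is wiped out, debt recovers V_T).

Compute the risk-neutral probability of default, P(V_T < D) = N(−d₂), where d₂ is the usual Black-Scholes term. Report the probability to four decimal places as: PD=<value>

PD=0.2038

d₁ = [ln(V₀/D) + (r + σ²/2)T] / (σ√T)
   = [ln(258.3143/181.2867) + (0.0668 + 0.5·0.2783²)·4.1902] / (0.2783·√4.1902)
   = [0.354097 + 0.442173] / 0.569679 = 1.397751
d₂ = d₁ − σ√T = 1.397751 − 0.569679 = 0.828071
risk-neutral PD = N(−d₂) = N(-0.828071) = 0.203815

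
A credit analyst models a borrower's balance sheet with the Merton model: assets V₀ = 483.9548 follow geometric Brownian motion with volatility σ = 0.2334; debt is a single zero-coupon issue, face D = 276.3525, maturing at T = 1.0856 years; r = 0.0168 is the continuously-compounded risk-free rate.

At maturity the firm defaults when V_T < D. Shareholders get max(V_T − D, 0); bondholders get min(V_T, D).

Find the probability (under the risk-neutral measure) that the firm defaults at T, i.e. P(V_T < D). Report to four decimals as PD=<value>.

PD=0.0120

d₁ = [ln(V₀/D) + (r + σ²/2)T] / (σ√T)
   = [ln(483.9548/276.3525) + (0.0168 + 0.5·0.2334²)·1.0856] / (0.2334·√1.0856)
   = [0.560314 + 0.047807] / 0.243184 = 2.500660
d₂ = d₁ − σ√T = 2.500660 − 0.243184 = 2.257476
risk-neutral PD = N(−d₂) = N(-2.257476) = 0.011989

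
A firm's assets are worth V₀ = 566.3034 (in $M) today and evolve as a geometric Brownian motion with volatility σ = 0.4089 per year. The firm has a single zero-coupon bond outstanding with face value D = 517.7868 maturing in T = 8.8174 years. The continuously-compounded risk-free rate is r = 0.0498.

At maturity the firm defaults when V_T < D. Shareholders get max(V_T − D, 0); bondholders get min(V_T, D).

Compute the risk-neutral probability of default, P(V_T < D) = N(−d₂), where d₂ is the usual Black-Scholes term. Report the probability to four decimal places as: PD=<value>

d₁ = [ln(V₀/D) + (r + σ²/2)T] / (σ√T)
   = [ln(566.3034/517.7868) + (0.0498 + 0.5·0.4089²)·8.8174] / (0.4089·√8.8174)
   = [0.089566 + 1.176238] / 1.214192 = 1.042507
d₂ = d₁ − σ√T = 1.042507 − 1.214192 = -0.171685
risk-neutral PD = N(−d₂) = N(0.171685) = 0.568157

PD=0.5682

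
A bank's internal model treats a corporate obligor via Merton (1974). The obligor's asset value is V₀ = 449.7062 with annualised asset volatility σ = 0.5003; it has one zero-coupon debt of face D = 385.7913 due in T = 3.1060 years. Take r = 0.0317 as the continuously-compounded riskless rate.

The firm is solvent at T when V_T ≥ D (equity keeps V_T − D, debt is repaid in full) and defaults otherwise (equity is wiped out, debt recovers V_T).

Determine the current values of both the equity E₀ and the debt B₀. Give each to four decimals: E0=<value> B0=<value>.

E0=191.3351 B0=258.3711

d₁ = [ln(V₀/D) + (r + σ²/2)T] / (σ√T)
   = [ln(449.7062/385.7913) + (0.0317 + 0.5·0.5003²)·3.1060] / (0.5003·√3.1060)
   = [0.153298 + 0.487176] / 0.881721 = 0.726391
d₂ = d₁ − σ√T = 0.726391 − 0.881721 = -0.155330
N(d₁) = 0.766200,  N(d₂) = 0.438281,  e^(−rT) = 0.906232
E₀ = V₀·N(d₁) − D·e^(−rT)·N(d₂)
   = 449.7062·0.766200 − 385.7913·0.906232·0.438281 = 191.335055
B₀ = V₀ − E₀ = 449.7062 − 191.335055 = 258.371145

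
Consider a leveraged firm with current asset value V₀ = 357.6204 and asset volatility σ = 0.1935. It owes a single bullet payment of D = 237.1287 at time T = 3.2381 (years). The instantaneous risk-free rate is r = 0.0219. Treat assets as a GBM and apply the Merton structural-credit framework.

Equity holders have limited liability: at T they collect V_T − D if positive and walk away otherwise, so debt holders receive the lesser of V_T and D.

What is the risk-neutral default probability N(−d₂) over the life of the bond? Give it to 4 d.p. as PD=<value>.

d₁ = [ln(V₀/D) + (r + σ²/2)T] / (σ√T)
   = [ln(357.6204/237.1287) + (0.0219 + 0.5·0.1935²)·3.2381] / (0.1935·√3.2381)
   = [0.410869 + 0.131535] / 0.348198 = 1.557747
d₂ = d₁ − σ√T = 1.557747 − 0.348198 = 1.209550
risk-neutral PD = N(−d₂) = N(-1.209550) = 0.113226

PD=0.1132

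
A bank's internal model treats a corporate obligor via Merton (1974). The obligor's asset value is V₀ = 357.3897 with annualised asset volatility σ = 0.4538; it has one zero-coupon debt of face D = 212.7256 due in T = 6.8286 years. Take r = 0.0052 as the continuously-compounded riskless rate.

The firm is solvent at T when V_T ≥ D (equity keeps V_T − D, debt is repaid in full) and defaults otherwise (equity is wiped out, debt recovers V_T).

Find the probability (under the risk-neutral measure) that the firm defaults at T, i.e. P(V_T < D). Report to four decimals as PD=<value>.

d₁ = [ln(V₀/D) + (r + σ²/2)T] / (σ√T)
   = [ln(357.3897/212.7256) + (0.0052 + 0.5·0.4538²)·6.8286] / (0.4538·√6.8286)
   = [0.518824 + 0.738631] / 1.185852 = 1.060381
d₂ = d₁ − σ√T = 1.060381 − 1.185852 = -0.125471
risk-neutral PD = N(−d₂) = N(0.125471) = 0.549925

PD=0.5499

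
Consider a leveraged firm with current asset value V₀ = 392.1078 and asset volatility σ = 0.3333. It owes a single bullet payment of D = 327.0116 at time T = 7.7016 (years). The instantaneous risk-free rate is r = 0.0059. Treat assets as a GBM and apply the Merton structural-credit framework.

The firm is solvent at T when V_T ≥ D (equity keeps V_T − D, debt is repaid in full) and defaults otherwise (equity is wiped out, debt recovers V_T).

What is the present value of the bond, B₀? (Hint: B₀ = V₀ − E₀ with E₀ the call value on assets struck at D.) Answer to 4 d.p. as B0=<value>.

d₁ = [ln(V₀/D) + (r + σ²/2)T] / (σ√T)
   = [ln(392.1078/327.0116) + (0.0059 + 0.5·0.3333²)·7.7016] / (0.3333·√7.7016)
   = [0.181541 + 0.473221] / 0.924966 = 0.707876
d₂ = d₁ − σ√T = 0.707876 − 0.924966 = -0.217090
N(d₁) = 0.760489,  N(d₂) = 0.414069,  e^(−rT) = 0.955577
E₀ = V₀·N(d₁) − D·e^(−rT)·N(d₂)
   = 392.1078·0.760489 − 327.0116·0.955577·0.414069 = 168.803273
B₀ = V₀ − E₀ = 392.1078 − 168.803273 = 223.304527

B0=223.3045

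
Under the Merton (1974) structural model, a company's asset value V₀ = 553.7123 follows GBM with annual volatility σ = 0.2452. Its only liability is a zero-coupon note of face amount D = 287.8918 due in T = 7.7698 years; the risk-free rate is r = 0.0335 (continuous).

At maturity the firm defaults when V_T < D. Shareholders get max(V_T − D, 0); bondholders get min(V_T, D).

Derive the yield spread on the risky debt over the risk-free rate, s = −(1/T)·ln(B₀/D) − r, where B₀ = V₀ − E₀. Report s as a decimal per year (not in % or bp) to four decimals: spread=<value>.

d₁ = [ln(V₀/D) + (r + σ²/2)T] / (σ√T)
   = [ln(553.7123/287.8918) + (0.0335 + 0.5·0.2452²)·7.7698] / (0.2452·√7.7698)
   = [0.654061 + 0.493860] / 0.683479 = 1.679525
d₂ = d₁ − σ√T = 1.679525 − 0.683479 = 0.996046
N(d₁) = 0.953475,  N(d₂) = 0.840386,  e^(−rT) = 0.770829
E₀ = V₀·N(d₁) − D·e^(−rT)·N(d₂)
   = 553.7123·0.953475 − 287.8918·0.770829·0.840386 = 341.456264
B₀ = V₀ − E₀ = 553.7123 − 341.456264 = 212.256036
spread = −(1/T)·ln(B₀/D) − r = −(1/7.7698)·ln(212.256036/287.8918) − 0.0335 = 0.00572771

spread=0.0057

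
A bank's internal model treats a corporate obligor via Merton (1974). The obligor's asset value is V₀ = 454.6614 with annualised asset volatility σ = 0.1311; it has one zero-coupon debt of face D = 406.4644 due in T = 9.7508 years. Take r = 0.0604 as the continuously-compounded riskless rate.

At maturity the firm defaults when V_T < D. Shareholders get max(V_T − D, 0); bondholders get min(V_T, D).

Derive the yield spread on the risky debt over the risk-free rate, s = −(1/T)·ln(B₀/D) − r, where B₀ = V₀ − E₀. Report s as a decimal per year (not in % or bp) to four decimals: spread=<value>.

spread=0.0010

d₁ = [ln(V₀/D) + (r + σ²/2)T] / (σ√T)
   = [ln(454.6614/406.4644) + (0.0604 + 0.5·0.1311²)·9.7508] / (0.1311·√9.7508)
   = [0.112057 + 0.672743] / 0.409376 = 1.917061
d₂ = d₁ − σ√T = 1.917061 − 0.409376 = 1.507684
N(d₁) = 0.972385,  N(d₂) = 0.934182,  e^(−rT) = 0.554911
E₀ = V₀·N(d₁) − D·e^(−rT)·N(d₂)
   = 454.6614·0.972385 − 406.4644·0.554911·0.934182 = 231.399753
B₀ = V₀ − E₀ = 454.6614 − 231.399753 = 223.261647
spread = −(1/T)·ln(B₀/D) − r = −(1/9.7508)·ln(223.261647/406.4644) − 0.0604 = 0.00104644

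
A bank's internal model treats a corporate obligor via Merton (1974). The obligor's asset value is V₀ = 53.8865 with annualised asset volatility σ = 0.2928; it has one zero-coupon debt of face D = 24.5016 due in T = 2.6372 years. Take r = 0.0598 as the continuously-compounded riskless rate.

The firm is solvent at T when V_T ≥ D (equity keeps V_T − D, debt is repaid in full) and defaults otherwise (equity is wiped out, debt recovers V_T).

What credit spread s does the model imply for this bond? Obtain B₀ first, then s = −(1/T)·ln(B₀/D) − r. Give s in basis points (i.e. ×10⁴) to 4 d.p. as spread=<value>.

d₁ = [ln(V₀/D) + (r + σ²/2)T] / (σ√T)
   = [ln(53.8865/24.5016) + (0.0598 + 0.5·0.2928²)·2.6372] / (0.2928·√2.6372)
   = [0.788142 + 0.270751] / 0.475491 = 2.226943
d₂ = d₁ − σ√T = 2.226943 − 0.475491 = 1.751452
N(d₁) = 0.987024,  N(d₂) = 0.960066,  e^(−rT) = 0.854102
E₀ = V₀·N(d₁) − D·e^(−rT)·N(d₂)
   = 53.8865·0.987024 − 24.5016·0.854102·0.960066 = 33.096121
B₀ = V₀ − E₀ = 53.8865 − 33.096121 = 20.790379
spread = −(1/T)·ln(B₀/D) − r = −(1/2.6372)·ln(20.790379/24.5016) − 0.0598 = 0.00248124
in basis points: 0.00248124 × 10⁴ = 24.8124 bp

spread=24.8124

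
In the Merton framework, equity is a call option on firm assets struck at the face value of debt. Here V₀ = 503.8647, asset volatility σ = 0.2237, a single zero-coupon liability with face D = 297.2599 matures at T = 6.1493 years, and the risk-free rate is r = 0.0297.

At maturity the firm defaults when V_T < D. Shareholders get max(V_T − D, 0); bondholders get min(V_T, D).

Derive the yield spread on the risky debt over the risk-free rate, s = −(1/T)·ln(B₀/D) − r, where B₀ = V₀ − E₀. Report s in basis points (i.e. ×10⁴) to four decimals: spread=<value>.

d₁ = [ln(V₀/D) + (r + σ²/2)T] / (σ√T)
   = [ln(503.8647/297.2599) + (0.0297 + 0.5·0.2237²)·6.1493] / (0.2237·√6.1493)
   = [0.527701 + 0.336495] / 0.554726 = 1.557878
d₂ = d₁ − σ√T = 1.557878 − 0.554726 = 1.003151
N(d₁) = 0.940369,  N(d₂) = 0.842106,  e^(−rT) = 0.833073
E₀ = V₀·N(d₁) − D·e^(−rT)·N(d₂)
   = 503.8647·0.940369 − 297.2599·0.833073·0.842106 = 265.280255
B₀ = V₀ − E₀ = 503.8647 − 265.280255 = 238.584445
spread = −(1/T)·ln(B₀/D) − r = −(1/6.1493)·ln(238.584445/297.2599) − 0.0297 = 0.00605749
in basis points: 0.00605749 × 10⁴ = 60.5749 bp

spread=60.5749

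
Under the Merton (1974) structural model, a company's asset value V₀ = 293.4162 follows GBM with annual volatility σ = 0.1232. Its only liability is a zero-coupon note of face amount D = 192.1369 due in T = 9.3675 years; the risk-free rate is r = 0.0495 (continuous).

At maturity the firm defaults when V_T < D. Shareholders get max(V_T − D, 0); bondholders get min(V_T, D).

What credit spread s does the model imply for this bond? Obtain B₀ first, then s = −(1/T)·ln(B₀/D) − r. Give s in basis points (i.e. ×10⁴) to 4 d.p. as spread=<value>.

d₁ = [ln(V₀/D) + (r + σ²/2)T] / (σ√T)
   = [ln(293.4162/192.1369) + (0.0495 + 0.5·0.1232²)·9.3675] / (0.1232·√9.3675)
   = [0.423384 + 0.534782] / 0.377071 = 2.541080
d₂ = d₁ − σ√T = 2.541080 − 0.377071 = 2.164009
N(d₁) = 0.994474,  N(d₂) = 0.984768,  e^(−rT) = 0.628958
E₀ = V₀·N(d₁) − D·e^(−rT)·N(d₂)
   = 293.4162·0.994474 − 192.1369·0.628958·0.984768 = 172.789637
B₀ = V₀ − E₀ = 293.4162 − 172.789637 = 120.626563
spread = −(1/T)·ln(B₀/D) − r = −(1/9.3675)·ln(120.626563/192.1369) − 0.0495 = 0.00019401
in basis points: 0.00019401 × 10⁴ = 1.9401 bp

spread=1.9401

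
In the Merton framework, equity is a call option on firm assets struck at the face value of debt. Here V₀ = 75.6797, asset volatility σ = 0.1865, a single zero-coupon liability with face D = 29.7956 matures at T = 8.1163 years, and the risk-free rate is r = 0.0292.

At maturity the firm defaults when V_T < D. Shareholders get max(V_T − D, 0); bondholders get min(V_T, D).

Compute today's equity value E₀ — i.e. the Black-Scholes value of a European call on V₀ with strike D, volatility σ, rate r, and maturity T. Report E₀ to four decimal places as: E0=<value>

d₁ = [ln(V₀/D) + (r + σ²/2)T] / (σ√T)
   = [ln(75.6797/29.7956) + (0.0292 + 0.5·0.1865²)·8.1163] / (0.1865·√8.1163)
   = [0.932149 + 0.378148] / 0.531322 = 2.466106
d₂ = d₁ − σ√T = 2.466106 − 0.531322 = 1.934784
N(d₁) = 0.993170,  N(d₂) = 0.973492,  e^(−rT) = 0.788994
E₀ = V₀·N(d₁) − D·e^(−rT)·N(d₂)
   = 75.6797·0.993170 − 29.7956·0.788994·0.973492 = 52.277453

E0=52.2775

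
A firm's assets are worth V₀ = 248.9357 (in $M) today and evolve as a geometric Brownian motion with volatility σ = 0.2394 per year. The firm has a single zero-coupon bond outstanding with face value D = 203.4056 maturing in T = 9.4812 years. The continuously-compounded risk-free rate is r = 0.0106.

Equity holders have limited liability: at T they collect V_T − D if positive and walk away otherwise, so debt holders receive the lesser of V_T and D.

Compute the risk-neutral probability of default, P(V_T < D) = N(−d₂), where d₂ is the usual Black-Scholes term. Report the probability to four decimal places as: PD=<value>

PD=0.4833

d₁ = [ln(V₀/D) + (r + σ²/2)T] / (σ√T)
   = [ln(248.9357/203.4056) + (0.0106 + 0.5·0.2394²)·9.4812] / (0.2394·√9.4812)
   = [0.201993 + 0.372196] / 0.737150 = 0.778930
d₂ = d₁ − σ√T = 0.778930 − 0.737150 = 0.041780
risk-neutral PD = N(−d₂) = N(-0.041780) = 0.483337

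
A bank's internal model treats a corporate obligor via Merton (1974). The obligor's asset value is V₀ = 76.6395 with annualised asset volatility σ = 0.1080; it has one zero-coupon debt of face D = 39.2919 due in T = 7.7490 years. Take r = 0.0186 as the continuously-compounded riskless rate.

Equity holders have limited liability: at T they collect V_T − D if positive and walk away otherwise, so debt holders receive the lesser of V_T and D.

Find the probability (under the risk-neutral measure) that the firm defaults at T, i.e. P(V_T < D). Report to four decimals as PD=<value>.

d₁ = [ln(V₀/D) + (r + σ²/2)T] / (σ√T)
   = [ln(76.6395/39.2919) + (0.0186 + 0.5·0.1080²)·7.7490] / (0.1080·√7.7490)
   = [0.668094 + 0.189324] / 0.300640 = 2.851976
d₂ = d₁ − σ√T = 2.851976 − 0.300640 = 2.551336
risk-neutral PD = N(−d₂) = N(-2.551336) = 0.005366

PD=0.0054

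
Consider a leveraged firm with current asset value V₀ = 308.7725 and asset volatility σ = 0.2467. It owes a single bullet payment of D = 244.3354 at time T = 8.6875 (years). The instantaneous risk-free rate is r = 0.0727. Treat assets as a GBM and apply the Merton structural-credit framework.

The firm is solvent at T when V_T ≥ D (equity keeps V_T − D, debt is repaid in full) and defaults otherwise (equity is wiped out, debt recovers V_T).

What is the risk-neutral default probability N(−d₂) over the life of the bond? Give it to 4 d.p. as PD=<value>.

PD=0.2041

d₁ = [ln(V₀/D) + (r + σ²/2)T] / (σ√T)
   = [ln(308.7725/244.3354) + (0.0727 + 0.5·0.2467²)·8.6875] / (0.2467·√8.6875)
   = [0.234063 + 0.895946] / 0.727138 = 1.554051
d₂ = d₁ − σ√T = 1.554051 − 0.727138 = 0.826913
risk-neutral PD = N(−d₂) = N(-0.826913) = 0.204143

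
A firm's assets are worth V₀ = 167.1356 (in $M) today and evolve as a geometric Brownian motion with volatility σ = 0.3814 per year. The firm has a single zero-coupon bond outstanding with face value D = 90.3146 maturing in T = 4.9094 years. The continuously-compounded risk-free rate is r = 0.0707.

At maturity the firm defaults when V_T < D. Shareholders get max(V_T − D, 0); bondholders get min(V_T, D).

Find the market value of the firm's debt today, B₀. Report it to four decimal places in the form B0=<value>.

d₁ = [ln(V₀/D) + (r + σ²/2)T] / (σ√T)
   = [ln(167.1356/90.3146) + (0.0707 + 0.5·0.3814²)·4.9094] / (0.3814·√4.9094)
   = [0.615506 + 0.704170] / 0.845074 = 1.561610
d₂ = d₁ − σ√T = 1.561610 − 0.845074 = 0.716535
N(d₁) = 0.940810,  N(d₂) = 0.763170,  e^(−rT) = 0.706738
E₀ = V₀·N(d₁) − D·e^(−rT)·N(d₂)
   = 167.1356·0.940810 − 90.3146·0.706738·0.763170 = 108.530645
B₀ = V₀ − E₀ = 167.1356 − 108.530645 = 58.604955

B0=58.6050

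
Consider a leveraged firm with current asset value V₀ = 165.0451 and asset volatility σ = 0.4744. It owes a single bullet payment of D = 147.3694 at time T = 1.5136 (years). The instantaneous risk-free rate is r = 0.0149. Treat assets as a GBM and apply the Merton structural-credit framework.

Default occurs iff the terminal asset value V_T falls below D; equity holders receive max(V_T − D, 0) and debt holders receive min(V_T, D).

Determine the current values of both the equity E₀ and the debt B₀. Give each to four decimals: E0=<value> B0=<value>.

d₁ = [ln(V₀/D) + (r + σ²/2)T] / (σ√T)
   = [ln(165.0451/147.3694) + (0.0149 + 0.5·0.4744²)·1.5136] / (0.4744·√1.5136)
   = [0.113276 + 0.192875] / 0.583647 = 0.524548
d₂ = d₁ − σ√T = 0.524548 − 0.583647 = -0.059099
N(d₁) = 0.700051,  N(d₂) = 0.476437,  e^(−rT) = 0.977700
E₀ = V₀·N(d₁) − D·e^(−rT)·N(d₂)
   = 165.0451·0.700051 − 147.3694·0.977700·0.476437 = 46.893600
B₀ = V₀ − E₀ = 165.0451 − 46.893600 = 118.151500

E0=46.8936 B0=118.1515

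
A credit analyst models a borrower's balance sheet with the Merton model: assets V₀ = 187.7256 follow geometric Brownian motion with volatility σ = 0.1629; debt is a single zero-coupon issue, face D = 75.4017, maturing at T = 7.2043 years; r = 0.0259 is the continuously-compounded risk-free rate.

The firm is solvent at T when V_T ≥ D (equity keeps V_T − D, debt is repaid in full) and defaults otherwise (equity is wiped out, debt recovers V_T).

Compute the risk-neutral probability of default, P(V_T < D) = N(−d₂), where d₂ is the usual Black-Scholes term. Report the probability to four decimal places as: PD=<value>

PD=0.0109

d₁ = [ln(V₀/D) + (r + σ²/2)T] / (σ√T)
   = [ln(187.7256/75.4017) + (0.0259 + 0.5·0.1629²)·7.2043] / (0.1629·√7.2043)
   = [0.912152 + 0.282179] / 0.437237 = 2.731541
d₂ = d₁ − σ√T = 2.731541 − 0.437237 = 2.294304
risk-neutral PD = N(−d₂) = N(-2.294304) = 0.010887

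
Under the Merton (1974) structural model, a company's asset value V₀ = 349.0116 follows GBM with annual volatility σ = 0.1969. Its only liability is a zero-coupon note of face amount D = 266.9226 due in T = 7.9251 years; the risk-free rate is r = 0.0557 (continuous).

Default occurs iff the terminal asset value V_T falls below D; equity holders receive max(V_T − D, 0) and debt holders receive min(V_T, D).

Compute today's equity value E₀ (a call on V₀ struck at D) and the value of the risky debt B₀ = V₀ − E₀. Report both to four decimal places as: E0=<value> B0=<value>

d₁ = [ln(V₀/D) + (r + σ²/2)T] / (σ√T)
   = [ln(349.0116/266.9226) + (0.0557 + 0.5·0.1969²)·7.9251] / (0.1969·√7.9251)
   = [0.268146 + 0.595055] / 0.554304 = 1.557270
d₂ = d₁ − σ√T = 1.557270 − 0.554304 = 1.002966
N(d₁) = 0.940297,  N(d₂) = 0.842061,  e^(−rT) = 0.643117
E₀ = V₀·N(d₁) − D·e^(−rT)·N(d₂)
   = 349.0116·0.940297 − 266.9226·0.643117·0.842061 = 183.624090
B₀ = V₀ − E₀ = 349.0116 − 183.624090 = 165.387510

E0=183.6241 B0=165.3875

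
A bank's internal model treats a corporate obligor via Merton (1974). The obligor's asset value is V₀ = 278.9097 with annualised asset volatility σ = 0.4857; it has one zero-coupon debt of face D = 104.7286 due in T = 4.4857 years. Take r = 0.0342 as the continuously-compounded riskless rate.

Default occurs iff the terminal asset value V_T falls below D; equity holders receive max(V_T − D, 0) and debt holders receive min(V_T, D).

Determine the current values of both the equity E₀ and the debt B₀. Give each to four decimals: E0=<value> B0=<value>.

d₁ = [ln(V₀/D) + (r + σ²/2)T] / (σ√T)
   = [ln(278.9097/104.7286) + (0.0342 + 0.5·0.4857²)·4.4857] / (0.4857·√4.4857)
   = [0.979516 + 0.682509] / 1.028687 = 1.615676
d₂ = d₁ − σ√T = 1.615676 − 1.028687 = 0.586989
N(d₁) = 0.946918,  N(d₂) = 0.721395,  e^(−rT) = 0.857777
E₀ = V₀·N(d₁) − D·e^(−rT)·N(d₂)
   = 278.9097·0.946918 − 104.7286·0.857777·0.721395 = 199.298954
B₀ = V₀ − E₀ = 278.9097 − 199.298954 = 79.610746

E0=199.2990 B0=79.6107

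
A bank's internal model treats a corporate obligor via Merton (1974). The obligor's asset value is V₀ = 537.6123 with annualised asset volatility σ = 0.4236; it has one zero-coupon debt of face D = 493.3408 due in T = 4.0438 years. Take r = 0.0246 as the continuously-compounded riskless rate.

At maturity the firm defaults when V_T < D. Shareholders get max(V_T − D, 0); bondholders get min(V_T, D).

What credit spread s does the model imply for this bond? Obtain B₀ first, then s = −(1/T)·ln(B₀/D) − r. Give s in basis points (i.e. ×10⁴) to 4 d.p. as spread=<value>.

spread=776.9221

d₁ = [ln(V₀/D) + (r + σ²/2)T] / (σ√T)
   = [ln(537.6123/493.3408) + (0.0246 + 0.5·0.4236²)·4.0438] / (0.4236·√4.0438)
   = [0.085937 + 0.462281] / 0.851826 = 0.643581
d₂ = d₁ − σ√T = 0.643581 − 0.851826 = -0.208245
N(d₁) = 0.740076,  N(d₂) = 0.417519,  e^(−rT) = 0.905310
E₀ = V₀·N(d₁) − D·e^(−rT)·N(d₂)
   = 537.6123·0.740076 − 493.3408·0.905310·0.417519 = 211.399158
B₀ = V₀ − E₀ = 537.6123 − 211.399158 = 326.213142
spread = −(1/T)·ln(B₀/D) − r = −(1/4.0438)·ln(326.213142/493.3408) − 0.0246 = 0.07769221
in basis points: 0.07769221 × 10⁴ = 776.9221 bp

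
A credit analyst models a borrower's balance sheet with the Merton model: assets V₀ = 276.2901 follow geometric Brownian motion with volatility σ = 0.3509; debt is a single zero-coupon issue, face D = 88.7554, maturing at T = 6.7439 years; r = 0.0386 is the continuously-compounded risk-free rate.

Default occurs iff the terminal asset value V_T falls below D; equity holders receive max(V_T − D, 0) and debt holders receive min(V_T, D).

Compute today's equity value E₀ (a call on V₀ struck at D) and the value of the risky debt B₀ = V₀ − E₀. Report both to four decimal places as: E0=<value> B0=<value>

d₁ = [ln(V₀/D) + (r + σ²/2)T] / (σ√T)
   = [ln(276.2901/88.7554) + (0.0386 + 0.5·0.3509²)·6.7439] / (0.3509·√6.7439)
   = [1.135567 + 0.675505] / 0.911253 = 1.987453
d₂ = d₁ − σ√T = 1.987453 − 0.911253 = 1.076200
N(d₁) = 0.976564,  N(d₂) = 0.859081,  e^(−rT) = 0.770809
E₀ = V₀·N(d₁) − D·e^(−rT)·N(d₂)
   = 276.2901·0.976564 − 88.7554·0.770809·0.859081 = 211.042215
B₀ = V₀ − E₀ = 276.2901 − 211.042215 = 65.247885

E0=211.0422 B0=65.2479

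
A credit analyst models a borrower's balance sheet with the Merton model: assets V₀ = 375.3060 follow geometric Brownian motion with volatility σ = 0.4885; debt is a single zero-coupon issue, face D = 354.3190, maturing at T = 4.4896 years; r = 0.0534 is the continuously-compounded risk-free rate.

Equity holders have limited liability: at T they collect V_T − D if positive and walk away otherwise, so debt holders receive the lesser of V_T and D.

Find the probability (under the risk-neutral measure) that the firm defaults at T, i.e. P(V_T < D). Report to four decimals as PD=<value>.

PD=0.5911

d₁ = [ln(V₀/D) + (r + σ²/2)T] / (σ√T)
   = [ln(375.3060/354.3190) + (0.0534 + 0.5·0.4885²)·4.4896] / (0.4885·√4.4896)
   = [0.057544 + 0.775426] / 1.035067 = 0.804750
d₂ = d₁ − σ√T = 0.804750 − 1.035067 = -0.230317
risk-neutral PD = N(−d₂) = N(0.230317) = 0.591077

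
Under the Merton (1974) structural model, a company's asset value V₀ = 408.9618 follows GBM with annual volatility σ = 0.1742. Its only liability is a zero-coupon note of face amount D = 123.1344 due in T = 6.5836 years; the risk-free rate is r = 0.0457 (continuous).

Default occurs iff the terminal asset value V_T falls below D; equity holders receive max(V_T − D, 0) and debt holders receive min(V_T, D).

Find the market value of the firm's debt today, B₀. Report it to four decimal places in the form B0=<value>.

B0=91.1322

d₁ = [ln(V₀/D) + (r + σ²/2)T] / (σ√T)
   = [ln(408.9618/123.1344) + (0.0457 + 0.5·0.1742²)·6.5836] / (0.1742·√6.5836)
   = [1.200345 + 0.400762] / 0.446972 = 3.582124
d₂ = d₁ − σ√T = 3.582124 − 0.446972 = 3.135153
N(d₁) = 0.999830,  N(d₂) = 0.999141,  e^(−rT) = 0.740174
E₀ = V₀·N(d₁) − D·e^(−rT)·N(d₂)
   = 408.9618·0.999830 − 123.1344·0.740174·0.999141 = 317.829552
B₀ = V₀ − E₀ = 408.9618 − 317.829552 = 91.132248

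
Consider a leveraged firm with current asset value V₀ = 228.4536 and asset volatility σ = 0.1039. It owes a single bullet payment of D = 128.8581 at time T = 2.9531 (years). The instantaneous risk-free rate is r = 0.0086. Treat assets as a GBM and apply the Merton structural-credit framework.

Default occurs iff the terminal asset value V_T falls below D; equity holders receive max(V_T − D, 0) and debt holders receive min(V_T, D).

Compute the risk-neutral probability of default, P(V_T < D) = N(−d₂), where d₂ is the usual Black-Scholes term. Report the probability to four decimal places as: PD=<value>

PD=0.0006

d₁ = [ln(V₀/D) + (r + σ²/2)T] / (σ√T)
   = [ln(228.4536/128.8581) + (0.0086 + 0.5·0.1039²)·2.9531] / (0.1039·√2.9531)
   = [0.572621 + 0.041336] / 0.178548 = 3.438617
d₂ = d₁ − σ√T = 3.438617 − 0.178548 = 3.260069
risk-neutral PD = N(−d₂) = N(-3.260069) = 0.000557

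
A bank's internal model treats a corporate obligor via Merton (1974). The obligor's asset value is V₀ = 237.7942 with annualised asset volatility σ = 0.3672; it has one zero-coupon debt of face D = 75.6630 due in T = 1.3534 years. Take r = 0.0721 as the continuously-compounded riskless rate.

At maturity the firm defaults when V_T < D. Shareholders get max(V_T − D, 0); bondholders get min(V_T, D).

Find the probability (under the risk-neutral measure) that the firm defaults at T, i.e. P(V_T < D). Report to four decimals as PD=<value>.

d₁ = [ln(V₀/D) + (r + σ²/2)T] / (σ√T)
   = [ln(237.7942/75.6630) + (0.0721 + 0.5·0.3672²)·1.3534] / (0.3672·√1.3534)
   = [1.145116 + 0.188824] / 0.427185 = 3.122630
d₂ = d₁ − σ√T = 3.122630 − 0.427185 = 2.695445
risk-neutral PD = N(−d₂) = N(-2.695445) = 0.003515

PD=0.0035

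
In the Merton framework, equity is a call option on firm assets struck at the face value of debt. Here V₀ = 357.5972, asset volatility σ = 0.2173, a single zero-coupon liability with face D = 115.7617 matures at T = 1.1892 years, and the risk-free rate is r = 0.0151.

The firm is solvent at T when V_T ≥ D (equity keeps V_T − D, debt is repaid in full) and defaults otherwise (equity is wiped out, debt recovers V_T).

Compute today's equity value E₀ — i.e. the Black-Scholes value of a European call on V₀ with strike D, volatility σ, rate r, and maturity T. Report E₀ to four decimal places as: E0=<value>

d₁ = [ln(V₀/D) + (r + σ²/2)T] / (σ√T)
   = [ln(357.5972/115.7617) + (0.0151 + 0.5·0.2173²)·1.1892] / (0.2173·√1.1892)
   = [1.127873 + 0.046034] / 0.236967 = 4.953892
d₂ = d₁ − σ√T = 4.953892 − 0.236967 = 4.716925
N(d₁) = 1.000000,  N(d₂) = 0.999999,  e^(−rT) = 0.982203
E₀ = V₀·N(d₁) − D·e^(−rT)·N(d₂)
   = 357.5972·1.000000 − 115.7617·0.982203·0.999999 = 243.895677

E0=243.8957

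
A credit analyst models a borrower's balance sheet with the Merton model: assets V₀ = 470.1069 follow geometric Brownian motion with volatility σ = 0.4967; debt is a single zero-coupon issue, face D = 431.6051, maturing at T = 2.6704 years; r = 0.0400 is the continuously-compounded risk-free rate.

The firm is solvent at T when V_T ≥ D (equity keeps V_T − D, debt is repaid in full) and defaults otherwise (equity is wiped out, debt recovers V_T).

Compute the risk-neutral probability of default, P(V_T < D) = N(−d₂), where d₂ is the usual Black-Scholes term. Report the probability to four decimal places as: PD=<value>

PD=0.5671

d₁ = [ln(V₀/D) + (r + σ²/2)T] / (σ√T)
   = [ln(470.1069/431.6051) + (0.0400 + 0.5·0.4967²)·2.6704] / (0.4967·√2.6704)
   = [0.085449 + 0.436224] / 0.811675 = 0.642712
d₂ = d₁ − σ√T = 0.642712 − 0.811675 = -0.168963
risk-neutral PD = N(−d₂) = N(0.168963) = 0.567087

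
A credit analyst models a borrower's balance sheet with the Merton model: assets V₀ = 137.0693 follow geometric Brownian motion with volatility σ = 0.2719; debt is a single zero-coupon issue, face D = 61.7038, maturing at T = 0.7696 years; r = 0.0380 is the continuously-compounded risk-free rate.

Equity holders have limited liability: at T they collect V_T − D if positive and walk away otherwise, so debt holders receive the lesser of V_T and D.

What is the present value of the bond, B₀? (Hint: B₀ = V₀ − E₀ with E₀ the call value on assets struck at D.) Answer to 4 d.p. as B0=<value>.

B0=59.9240

d₁ = [ln(V₀/D) + (r + σ²/2)T] / (σ√T)
   = [ln(137.0693/61.7038) + (0.0380 + 0.5·0.2719²)·0.7696] / (0.2719·√0.7696)
   = [0.798141 + 0.057693] / 0.238529 = 3.587962
d₂ = d₁ − σ√T = 3.587962 − 0.238529 = 3.349433
N(d₁) = 0.999833,  N(d₂) = 0.999595,  e^(−rT) = 0.971179
E₀ = V₀·N(d₁) − D·e^(−rT)·N(d₂)
   = 137.0693·0.999833 − 61.7038·0.971179·0.999595 = 77.145307
B₀ = V₀ − E₀ = 137.0693 − 77.145307 = 59.923993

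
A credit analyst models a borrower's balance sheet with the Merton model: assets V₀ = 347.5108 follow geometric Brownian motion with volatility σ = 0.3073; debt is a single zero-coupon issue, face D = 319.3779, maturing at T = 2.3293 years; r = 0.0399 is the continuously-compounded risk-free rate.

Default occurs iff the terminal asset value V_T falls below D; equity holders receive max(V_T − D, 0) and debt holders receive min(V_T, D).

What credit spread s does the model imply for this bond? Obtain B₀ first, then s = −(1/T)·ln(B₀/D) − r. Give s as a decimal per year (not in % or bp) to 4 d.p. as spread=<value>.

d₁ = [ln(V₀/D) + (r + σ²/2)T] / (σ√T)
   = [ln(347.5108/319.3779) + (0.0399 + 0.5·0.3073²)·2.3293] / (0.3073·√2.3293)
   = [0.084421 + 0.202921] / 0.469003 = 0.612665
d₂ = d₁ − σ√T = 0.612665 − 0.469003 = 0.143662
N(d₁) = 0.729951,  N(d₂) = 0.557116,  e^(−rT) = 0.911249
E₀ = V₀·N(d₁) − D·e^(−rT)·N(d₂)
   = 347.5108·0.729951 − 319.3779·0.911249·0.557116 = 91.526717
B₀ = V₀ − E₀ = 347.5108 − 91.526717 = 255.984083
spread = −(1/T)·ln(B₀/D) − r = −(1/2.3293)·ln(255.984083/319.3779) − 0.0399 = 0.05508981

spread=0.0551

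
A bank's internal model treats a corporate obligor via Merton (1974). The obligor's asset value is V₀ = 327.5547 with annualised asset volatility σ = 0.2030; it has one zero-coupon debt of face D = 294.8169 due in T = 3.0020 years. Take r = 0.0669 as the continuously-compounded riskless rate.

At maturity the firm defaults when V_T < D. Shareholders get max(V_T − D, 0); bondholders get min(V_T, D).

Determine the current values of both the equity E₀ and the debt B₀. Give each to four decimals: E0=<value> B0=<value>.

d₁ = [ln(V₀/D) + (r + σ²/2)T] / (σ√T)
   = [ln(327.5547/294.8169) + (0.0669 + 0.5·0.2030²)·3.0020] / (0.2030·√3.0020)
   = [0.105301 + 0.262689] / 0.351723 = 1.046245
d₂ = d₁ − σ√T = 1.046245 − 0.351723 = 0.694522
N(d₁) = 0.852276,  N(d₂) = 0.756323,  e^(−rT) = 0.818048
E₀ = V₀·N(d₁) − D·e^(−rT)·N(d₂)
   = 327.5547·0.852276 − 294.8169·0.818048·0.756323 = 96.761356
B₀ = V₀ − E₀ = 327.5547 − 96.761356 = 230.793344

E0=96.7614 B0=230.7933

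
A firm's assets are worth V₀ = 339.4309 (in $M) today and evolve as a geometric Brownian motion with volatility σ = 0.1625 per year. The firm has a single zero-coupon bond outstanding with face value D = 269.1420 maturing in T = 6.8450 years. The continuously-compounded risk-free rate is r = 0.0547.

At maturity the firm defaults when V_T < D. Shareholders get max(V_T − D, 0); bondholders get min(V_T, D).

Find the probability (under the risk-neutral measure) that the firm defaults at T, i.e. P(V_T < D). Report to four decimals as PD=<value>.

PD=0.1124

d₁ = [ln(V₀/D) + (r + σ²/2)T] / (σ√T)
   = [ln(339.4309/269.1420) + (0.0547 + 0.5·0.1625²)·6.8450] / (0.1625·√6.8450)
   = [0.232031 + 0.464797] / 0.425148 = 1.639025
d₂ = d₁ − σ√T = 1.639025 − 0.425148 = 1.213877
risk-neutral PD = N(−d₂) = N(-1.213877) = 0.112397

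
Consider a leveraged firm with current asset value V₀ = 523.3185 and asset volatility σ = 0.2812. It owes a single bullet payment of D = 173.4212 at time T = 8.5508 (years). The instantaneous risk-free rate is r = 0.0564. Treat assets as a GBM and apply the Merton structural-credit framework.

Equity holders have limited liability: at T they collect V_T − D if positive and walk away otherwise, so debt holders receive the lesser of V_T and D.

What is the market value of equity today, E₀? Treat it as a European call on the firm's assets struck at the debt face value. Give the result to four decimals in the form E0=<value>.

d₁ = [ln(V₀/D) + (r + σ²/2)T] / (σ√T)
   = [ln(523.3185/173.4212) + (0.0564 + 0.5·0.2812²)·8.5508] / (0.2812·√8.5508)
   = [1.104467 + 0.820336] / 0.822278 = 2.340817
d₂ = d₁ − σ√T = 2.340817 − 0.822278 = 1.518539
N(d₁) = 0.990379,  N(d₂) = 0.935561,  e^(−rT) = 0.617383
E₀ = V₀·N(d₁) − D·e^(−rT)·N(d₂)
   = 523.3185·0.990379 − 173.4212·0.617383·0.935561 = 418.115741

E0=418.1157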